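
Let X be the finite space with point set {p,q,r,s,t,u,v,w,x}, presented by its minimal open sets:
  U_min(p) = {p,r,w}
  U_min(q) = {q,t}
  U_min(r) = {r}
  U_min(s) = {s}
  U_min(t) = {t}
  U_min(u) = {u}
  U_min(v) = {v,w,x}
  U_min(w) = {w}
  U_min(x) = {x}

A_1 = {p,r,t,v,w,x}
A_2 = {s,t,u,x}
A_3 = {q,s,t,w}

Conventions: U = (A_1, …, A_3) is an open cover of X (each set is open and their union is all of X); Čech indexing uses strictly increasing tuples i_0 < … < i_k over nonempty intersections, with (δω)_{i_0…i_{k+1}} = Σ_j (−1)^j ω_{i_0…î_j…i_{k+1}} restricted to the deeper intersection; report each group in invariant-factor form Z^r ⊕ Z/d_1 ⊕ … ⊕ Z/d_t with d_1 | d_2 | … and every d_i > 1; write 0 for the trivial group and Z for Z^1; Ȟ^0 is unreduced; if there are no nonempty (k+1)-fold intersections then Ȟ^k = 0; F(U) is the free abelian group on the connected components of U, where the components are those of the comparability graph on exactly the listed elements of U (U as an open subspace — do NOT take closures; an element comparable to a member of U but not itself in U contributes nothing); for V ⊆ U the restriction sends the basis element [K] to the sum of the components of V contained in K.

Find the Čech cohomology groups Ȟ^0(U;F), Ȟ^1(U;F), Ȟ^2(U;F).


Ȟ^0(U;F) ≅ Z^4,  Ȟ^1(U;F) ≅ 0,  Ȟ^2(U;F) ≅ 0

intersection data:
  A12={t,x} A13={t,w} A23={s,t}
  A123={t}
components per intersection:
  A1: {p,r,v,w,x} {t}
  A2: {s} {t} {u} {x}
  A3: {q,t} {s} {w}
  A12: {t} {x}
  A13: {t} {w}
  A23: {s} {t}
  A123: {t}
C dims 9,6,1; δ0: rk 5, SNF 1^5; δ1: rk 1, SNF 1^1
Ȟ^0 = (9 − 5) − 0 = 4, so Ȟ^0 ≅ Z^4
Ȟ^1 = (6 − 1) − 5 = 0, so Ȟ^1 ≅ 0
Ȟ^2 = (1 − 0) − 1 = 0, so Ȟ^2 ≅ 0


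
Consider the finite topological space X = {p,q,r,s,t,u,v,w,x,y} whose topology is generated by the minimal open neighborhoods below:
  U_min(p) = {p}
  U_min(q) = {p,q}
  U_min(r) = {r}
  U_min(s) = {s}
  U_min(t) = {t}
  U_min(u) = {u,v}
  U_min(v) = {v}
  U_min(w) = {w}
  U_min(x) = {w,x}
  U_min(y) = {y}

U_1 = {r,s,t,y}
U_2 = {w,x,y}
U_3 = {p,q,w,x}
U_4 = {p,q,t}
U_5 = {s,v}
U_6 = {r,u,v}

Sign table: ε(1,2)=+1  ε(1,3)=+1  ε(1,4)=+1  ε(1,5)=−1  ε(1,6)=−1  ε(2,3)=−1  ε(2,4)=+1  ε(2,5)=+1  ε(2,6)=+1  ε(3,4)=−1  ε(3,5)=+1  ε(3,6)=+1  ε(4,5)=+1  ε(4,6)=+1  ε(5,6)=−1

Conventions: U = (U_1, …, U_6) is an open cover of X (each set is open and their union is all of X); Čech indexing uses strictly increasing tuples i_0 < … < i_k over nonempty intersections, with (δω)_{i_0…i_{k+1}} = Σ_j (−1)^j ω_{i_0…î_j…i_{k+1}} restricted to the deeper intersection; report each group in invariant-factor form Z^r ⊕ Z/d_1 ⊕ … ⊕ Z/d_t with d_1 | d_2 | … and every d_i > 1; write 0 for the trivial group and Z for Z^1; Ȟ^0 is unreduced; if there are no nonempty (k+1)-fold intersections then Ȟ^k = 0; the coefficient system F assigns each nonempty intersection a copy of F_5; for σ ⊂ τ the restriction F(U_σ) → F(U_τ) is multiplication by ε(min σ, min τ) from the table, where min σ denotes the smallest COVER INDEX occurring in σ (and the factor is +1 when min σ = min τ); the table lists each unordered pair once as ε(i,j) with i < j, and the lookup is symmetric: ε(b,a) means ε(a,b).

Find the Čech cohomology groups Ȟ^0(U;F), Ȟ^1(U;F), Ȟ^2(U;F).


nonempty intersections:
  U12={y} U14={t} U15={s} U16={r} U23={w,x} U34={p,q} U56={v}
C dims 6,7; δ0: rk_F5 6
Ȟ^0: (6−6)−0=0 ⇒ 0
Ȟ^1: (7−0)−6=1 ⇒ Z/5
Ȟ^2: (0−0)−0=0 ⇒ 0

Ȟ^0 = 0; Ȟ^1 = Z/5; Ȟ^2 = 0


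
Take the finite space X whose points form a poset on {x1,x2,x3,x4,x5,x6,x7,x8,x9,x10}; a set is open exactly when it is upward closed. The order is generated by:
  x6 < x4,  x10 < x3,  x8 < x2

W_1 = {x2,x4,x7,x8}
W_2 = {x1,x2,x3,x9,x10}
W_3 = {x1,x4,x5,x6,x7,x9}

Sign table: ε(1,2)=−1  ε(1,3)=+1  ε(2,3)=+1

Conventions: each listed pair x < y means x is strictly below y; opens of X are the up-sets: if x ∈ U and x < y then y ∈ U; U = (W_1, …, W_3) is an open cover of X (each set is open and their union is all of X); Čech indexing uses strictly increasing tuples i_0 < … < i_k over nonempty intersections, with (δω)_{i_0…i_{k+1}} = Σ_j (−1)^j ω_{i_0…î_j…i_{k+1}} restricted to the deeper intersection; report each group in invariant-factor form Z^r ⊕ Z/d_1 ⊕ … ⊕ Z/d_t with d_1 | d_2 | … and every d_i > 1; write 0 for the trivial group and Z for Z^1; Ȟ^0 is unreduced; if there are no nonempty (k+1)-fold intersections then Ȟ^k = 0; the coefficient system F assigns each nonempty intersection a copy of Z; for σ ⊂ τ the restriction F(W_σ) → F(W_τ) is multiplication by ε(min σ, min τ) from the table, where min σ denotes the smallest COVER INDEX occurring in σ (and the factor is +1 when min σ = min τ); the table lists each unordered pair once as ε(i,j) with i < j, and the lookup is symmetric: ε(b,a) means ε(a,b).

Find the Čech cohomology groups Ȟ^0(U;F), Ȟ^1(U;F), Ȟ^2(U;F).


Ȟ^0 = 0,  Ȟ^1 = Z/2,  Ȟ^2 = 0

nerve of the cover:
  W12={x2} W13={x4,x7} W23={x1,x9}
C dims 3,3; δ0: rk 3, SNF 1^2·2
Ȟ^0 = (3 − 3) − 0 = 0, so Ȟ^0 ≅ 0
Ȟ^1 = (3 − 0) − 3 = 0 plus torsion [2], so Ȟ^1 ≅ Z/2
Ȟ^2 = (0 − 0) − 0 = 0, so Ȟ^2 ≅ 0


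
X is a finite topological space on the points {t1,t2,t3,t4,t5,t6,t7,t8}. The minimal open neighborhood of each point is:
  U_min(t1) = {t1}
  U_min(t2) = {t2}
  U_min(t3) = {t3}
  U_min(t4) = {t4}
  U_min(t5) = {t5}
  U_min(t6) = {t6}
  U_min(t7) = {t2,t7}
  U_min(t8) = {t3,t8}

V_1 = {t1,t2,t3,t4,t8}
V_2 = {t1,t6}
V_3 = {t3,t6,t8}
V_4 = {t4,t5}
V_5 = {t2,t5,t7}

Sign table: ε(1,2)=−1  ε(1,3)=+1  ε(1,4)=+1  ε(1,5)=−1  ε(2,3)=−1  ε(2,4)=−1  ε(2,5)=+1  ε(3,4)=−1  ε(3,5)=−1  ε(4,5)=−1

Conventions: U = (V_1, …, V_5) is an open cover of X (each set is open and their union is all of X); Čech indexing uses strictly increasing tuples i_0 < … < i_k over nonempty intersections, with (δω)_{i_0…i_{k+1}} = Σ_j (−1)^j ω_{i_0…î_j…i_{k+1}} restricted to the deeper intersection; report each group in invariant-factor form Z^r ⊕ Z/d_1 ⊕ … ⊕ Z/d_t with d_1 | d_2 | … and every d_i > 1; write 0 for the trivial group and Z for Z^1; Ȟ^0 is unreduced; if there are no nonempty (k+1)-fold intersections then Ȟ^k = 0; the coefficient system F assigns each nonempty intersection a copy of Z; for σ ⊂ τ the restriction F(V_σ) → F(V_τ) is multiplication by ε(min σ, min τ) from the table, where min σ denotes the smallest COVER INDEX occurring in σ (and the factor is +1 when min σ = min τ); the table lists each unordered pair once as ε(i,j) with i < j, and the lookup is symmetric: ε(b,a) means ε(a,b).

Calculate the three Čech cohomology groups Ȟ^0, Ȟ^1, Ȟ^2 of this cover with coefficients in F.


cover nerve:
  V12={t1} V13={t3,t8} V14={t4} V15={t2} V23={t6} V45={t5}
C dims 5,6; δ0: rk 4, SNF 1^4
Ȟ^0: (5−4)−0=1 ⇒ Z
Ȟ^1: (6−0)−4=2 ⇒ Z^2
Ȟ^2: (0−0)−0=0 ⇒ 0

Ȟ^0 = Z, Ȟ^1 = Z^2 and Ȟ^2 = 0


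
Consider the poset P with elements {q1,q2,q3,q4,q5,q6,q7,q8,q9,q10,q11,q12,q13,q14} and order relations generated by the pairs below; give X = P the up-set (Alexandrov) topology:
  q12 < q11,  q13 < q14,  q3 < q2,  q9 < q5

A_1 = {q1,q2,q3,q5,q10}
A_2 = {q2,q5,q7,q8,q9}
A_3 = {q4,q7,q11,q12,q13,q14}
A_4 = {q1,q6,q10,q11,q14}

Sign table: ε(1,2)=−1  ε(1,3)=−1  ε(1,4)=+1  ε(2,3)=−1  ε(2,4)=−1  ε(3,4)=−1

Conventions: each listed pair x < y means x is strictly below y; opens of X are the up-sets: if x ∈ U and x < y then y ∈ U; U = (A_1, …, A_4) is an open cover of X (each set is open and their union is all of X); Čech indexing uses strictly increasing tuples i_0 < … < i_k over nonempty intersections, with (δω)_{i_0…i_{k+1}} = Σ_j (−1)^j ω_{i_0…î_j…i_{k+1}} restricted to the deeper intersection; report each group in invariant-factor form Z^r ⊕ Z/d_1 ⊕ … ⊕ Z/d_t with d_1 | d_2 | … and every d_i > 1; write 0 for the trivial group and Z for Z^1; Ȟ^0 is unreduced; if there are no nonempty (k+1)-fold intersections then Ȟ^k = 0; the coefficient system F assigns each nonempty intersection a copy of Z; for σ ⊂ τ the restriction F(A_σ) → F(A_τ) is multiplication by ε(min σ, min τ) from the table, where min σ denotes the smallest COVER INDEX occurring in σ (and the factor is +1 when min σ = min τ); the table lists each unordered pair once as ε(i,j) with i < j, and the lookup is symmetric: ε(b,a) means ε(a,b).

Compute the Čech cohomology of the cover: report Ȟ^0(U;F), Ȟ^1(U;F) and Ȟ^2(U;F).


Ȟ^0(U;F) ≅ 0, Ȟ^1(U;F) ≅ Z/2 and Ȟ^2(U;F) ≅ 0

intersection data:
  A12={q2,q5} A14={q1,q10} A23={q7} A34={q11,q14}
C dims 4,4; δ0: rk 4, SNF 1^3·2
Ȟ^0 = (4 − 4) − 0 = 0, so Ȟ^0 ≅ 0
Ȟ^1 = (4 − 0) − 4 = 0 plus torsion [2], so Ȟ^1 ≅ Z/2
Ȟ^2 = (0 − 0) − 0 = 0, so Ȟ^2 ≅ 0


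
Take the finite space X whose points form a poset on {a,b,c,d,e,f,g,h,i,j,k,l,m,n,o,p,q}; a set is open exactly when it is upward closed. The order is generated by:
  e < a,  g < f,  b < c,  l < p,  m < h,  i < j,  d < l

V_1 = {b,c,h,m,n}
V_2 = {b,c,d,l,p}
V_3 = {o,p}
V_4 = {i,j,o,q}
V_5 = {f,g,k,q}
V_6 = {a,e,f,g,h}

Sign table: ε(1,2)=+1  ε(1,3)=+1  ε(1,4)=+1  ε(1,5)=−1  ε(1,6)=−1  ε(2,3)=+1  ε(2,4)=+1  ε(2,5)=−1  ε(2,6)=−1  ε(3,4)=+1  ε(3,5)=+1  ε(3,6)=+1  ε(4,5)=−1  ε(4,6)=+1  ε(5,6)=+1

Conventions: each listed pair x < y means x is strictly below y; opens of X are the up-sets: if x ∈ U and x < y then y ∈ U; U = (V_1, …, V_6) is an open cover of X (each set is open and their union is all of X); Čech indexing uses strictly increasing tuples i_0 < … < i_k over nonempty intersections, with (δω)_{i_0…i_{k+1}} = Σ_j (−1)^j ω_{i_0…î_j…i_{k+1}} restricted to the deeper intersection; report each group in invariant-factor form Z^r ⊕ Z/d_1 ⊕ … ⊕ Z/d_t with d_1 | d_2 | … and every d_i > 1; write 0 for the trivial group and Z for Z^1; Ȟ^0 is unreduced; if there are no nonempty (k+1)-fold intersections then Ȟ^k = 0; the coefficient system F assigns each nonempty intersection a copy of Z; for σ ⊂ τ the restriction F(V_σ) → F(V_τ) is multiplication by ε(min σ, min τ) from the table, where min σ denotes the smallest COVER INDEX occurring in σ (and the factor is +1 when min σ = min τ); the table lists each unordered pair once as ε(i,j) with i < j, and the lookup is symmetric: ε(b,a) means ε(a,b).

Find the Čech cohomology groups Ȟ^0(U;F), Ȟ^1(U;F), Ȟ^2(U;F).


Ȟ^0(U;F) ≅ Z,  Ȟ^1(U;F) ≅ Z,  Ȟ^2(U;F) ≅ 0

intersection data:
  V12={b,c} V16={h} V23={p} V34={o} V45={q} V56={f,g}
C dims 6,6; δ0: rk 5, SNF 1^5
Ȟ^0 = (6 − 5) − 0 = 1, so Ȟ^0 ≅ Z
Ȟ^1 = (6 − 0) − 5 = 1, so Ȟ^1 ≅ Z
Ȟ^2 = (0 − 0) − 0 = 0, so Ȟ^2 ≅ 0


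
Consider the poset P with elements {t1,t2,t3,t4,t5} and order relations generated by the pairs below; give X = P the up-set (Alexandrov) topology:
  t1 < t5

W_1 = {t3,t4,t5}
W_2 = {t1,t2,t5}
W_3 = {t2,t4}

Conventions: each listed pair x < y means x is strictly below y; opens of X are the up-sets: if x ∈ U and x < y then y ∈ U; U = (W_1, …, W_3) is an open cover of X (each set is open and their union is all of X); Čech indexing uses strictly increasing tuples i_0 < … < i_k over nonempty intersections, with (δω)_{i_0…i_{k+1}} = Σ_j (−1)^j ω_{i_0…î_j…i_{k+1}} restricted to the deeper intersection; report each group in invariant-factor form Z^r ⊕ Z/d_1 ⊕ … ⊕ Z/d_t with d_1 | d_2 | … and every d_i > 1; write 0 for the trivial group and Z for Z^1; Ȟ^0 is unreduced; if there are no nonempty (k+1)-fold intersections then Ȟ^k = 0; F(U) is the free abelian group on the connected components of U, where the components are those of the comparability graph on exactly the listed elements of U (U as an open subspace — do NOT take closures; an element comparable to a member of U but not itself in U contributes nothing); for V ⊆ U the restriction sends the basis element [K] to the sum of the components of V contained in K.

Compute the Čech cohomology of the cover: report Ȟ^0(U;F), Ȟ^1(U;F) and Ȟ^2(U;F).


cover nerve:
  W12={t5} W13={t4} W23={t2}
components per intersection:
  W1: {t3} {t4} {t5}
  W2: {t1,t5} {t2}
  W3: {t2} {t4}
  W12: {t5}
  W13: {t4}
  W23: {t2}
C dims 7,3; δ0: rk 3, SNF 1^3
Ȟ^0: (7−3)−0=4 ⇒ Z^4
Ȟ^1: (3−0)−3=0 ⇒ 0
Ȟ^2: (0−0)−0=0 ⇒ 0

Ȟ^0 = Z^4, Ȟ^1 = 0 and Ȟ^2 = 0


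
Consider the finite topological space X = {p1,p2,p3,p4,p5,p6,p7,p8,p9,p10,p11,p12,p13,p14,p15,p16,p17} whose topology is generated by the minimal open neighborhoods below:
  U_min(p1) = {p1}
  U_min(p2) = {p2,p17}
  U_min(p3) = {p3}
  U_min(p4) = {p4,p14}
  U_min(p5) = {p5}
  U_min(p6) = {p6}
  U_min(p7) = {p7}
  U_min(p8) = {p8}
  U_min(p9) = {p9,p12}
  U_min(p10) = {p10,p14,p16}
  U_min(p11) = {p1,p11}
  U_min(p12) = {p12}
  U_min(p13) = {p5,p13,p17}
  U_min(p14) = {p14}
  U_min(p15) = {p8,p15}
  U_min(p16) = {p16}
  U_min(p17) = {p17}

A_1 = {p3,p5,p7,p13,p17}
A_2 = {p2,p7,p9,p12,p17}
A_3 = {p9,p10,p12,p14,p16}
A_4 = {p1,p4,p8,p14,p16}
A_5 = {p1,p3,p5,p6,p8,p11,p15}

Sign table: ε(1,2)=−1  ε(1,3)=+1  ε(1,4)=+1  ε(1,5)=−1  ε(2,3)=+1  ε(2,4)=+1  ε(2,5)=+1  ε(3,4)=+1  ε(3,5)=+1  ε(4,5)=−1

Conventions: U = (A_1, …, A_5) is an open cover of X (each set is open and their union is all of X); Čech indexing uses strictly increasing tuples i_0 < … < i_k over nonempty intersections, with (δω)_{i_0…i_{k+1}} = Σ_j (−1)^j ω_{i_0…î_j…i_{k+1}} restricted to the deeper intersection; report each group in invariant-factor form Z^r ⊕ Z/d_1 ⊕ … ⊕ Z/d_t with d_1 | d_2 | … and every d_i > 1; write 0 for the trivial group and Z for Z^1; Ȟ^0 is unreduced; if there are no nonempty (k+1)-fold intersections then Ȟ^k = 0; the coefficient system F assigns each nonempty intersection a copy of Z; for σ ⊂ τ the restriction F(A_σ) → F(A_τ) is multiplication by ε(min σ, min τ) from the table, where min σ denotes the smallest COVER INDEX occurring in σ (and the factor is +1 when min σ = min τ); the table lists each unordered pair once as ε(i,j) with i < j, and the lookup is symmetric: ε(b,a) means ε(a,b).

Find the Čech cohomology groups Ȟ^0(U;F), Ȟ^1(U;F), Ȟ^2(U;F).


cover nerve:
  A12={p7,p17} A15={p3,p5} A23={p9,p12} A34={p14,p16} A45={p1,p8}
C dims 5,5; δ0: rk 5, SNF 1^4·2
Ȟ^0: (5−5)−0=0 ⇒ 0
Ȟ^1: (5−0)−5=0 plus torsion [2] ⇒ Z/2
Ȟ^2: (0−0)−0=0 ⇒ 0

Ȟ^0 = 0, Ȟ^1 = Z/2, Ȟ^2 = 0


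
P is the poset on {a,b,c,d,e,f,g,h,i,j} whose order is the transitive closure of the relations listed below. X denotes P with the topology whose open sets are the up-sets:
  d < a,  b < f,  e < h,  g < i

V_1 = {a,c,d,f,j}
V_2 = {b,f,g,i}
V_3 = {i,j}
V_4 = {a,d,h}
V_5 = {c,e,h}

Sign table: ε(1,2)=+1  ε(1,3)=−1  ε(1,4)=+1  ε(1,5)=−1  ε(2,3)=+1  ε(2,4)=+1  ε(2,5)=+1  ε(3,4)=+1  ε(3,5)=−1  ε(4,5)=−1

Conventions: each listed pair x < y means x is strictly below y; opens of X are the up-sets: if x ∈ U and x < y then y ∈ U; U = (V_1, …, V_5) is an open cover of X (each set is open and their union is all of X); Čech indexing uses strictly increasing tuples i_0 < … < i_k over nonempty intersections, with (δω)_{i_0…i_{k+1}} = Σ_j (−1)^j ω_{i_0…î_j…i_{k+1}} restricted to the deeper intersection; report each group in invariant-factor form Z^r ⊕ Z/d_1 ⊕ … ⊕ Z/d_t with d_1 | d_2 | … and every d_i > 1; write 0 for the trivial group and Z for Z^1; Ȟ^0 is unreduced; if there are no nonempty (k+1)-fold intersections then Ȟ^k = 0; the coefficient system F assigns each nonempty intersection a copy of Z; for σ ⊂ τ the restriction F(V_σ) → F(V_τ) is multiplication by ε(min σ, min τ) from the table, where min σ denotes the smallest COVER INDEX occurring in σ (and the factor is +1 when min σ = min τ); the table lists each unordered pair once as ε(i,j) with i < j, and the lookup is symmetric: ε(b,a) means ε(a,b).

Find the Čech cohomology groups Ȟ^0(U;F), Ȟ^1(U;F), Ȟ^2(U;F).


nerve simplices:
  V12={f} V13={j} V14={a,d} V15={c} V23={i} V45={h}
C dims 5,6; δ0: rk 5, SNF 1^4·2
degree 0: 5−5−0 = 0 → Ȟ^0 ≅ 0
degree 1: 6−0−5 = 1 plus torsion [2] → Ȟ^1 ≅ Z ⊕ Z/2
degree 2: 0−0−0 = 0 → Ȟ^2 ≅ 0

Ȟ^0 = 0; Ȟ^1 = Z ⊕ Z/2; Ȟ^2 = 0


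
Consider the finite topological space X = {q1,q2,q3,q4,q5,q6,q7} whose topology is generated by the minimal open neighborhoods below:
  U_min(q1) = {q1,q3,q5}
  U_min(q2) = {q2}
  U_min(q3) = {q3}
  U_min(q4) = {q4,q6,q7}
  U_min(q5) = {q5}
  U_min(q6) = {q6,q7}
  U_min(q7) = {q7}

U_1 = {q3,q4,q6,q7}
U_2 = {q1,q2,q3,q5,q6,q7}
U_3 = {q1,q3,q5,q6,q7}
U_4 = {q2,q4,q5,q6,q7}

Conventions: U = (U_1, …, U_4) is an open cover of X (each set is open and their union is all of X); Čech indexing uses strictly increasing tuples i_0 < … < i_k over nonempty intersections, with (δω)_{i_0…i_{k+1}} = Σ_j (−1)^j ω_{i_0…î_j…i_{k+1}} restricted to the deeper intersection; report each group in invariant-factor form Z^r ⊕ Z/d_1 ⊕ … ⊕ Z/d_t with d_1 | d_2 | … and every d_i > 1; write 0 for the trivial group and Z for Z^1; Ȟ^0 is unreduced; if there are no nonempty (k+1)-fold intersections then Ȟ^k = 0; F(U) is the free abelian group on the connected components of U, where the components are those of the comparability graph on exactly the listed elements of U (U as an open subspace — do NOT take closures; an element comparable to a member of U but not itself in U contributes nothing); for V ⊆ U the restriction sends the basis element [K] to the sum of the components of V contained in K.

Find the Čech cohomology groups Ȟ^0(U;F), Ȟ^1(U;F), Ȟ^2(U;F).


nonempty intersections:
  U12={q3,q6,q7} U13={q3,q6,q7} U14={q4,q6,q7} U23={q1,q3,q5,q6,q7} U24={q2,q5,q6,q7} U34={q5,q6,q7}
  U123={q3,q6,q7} U124={q6,q7} U134={q6,q7} U234={q5,q6,q7}
  U1234={q6,q7}
components per intersection:
  U1: {q3} {q4,q6,q7}
  U2: {q1,q3,q5} {q2} {q6,q7}
  U3: {q1,q3,q5} {q6,q7}
  U4: {q2} {q4,q6,q7} {q5}
  U12: {q3} {q6,q7}
  U13: {q3} {q6,q7}
  U14: {q4,q6,q7}
  U23: {q1,q3,q5} {q6,q7}
  U24: {q2} {q5} {q6,q7}
  U34: {q5} {q6,q7}
  U123: {q3} {q6,q7}
  U124: {q6,q7}
  U134: {q6,q7}
  U234: {q5} {q6,q7}
  U1234: {q6,q7}
C dims 10,12,6,1; δ0: rk 7, SNF 1^7; δ1: rk 5, SNF 1^5; δ2: rk 1, SNF 1^1
Ȟ^0: (10−7)−0=3 ⇒ Z^3
Ȟ^1: (12−5)−7=0 ⇒ 0
Ȟ^2: (6−1)−5=0 ⇒ 0

Ȟ^0 = Z^3, Ȟ^1 = 0 and Ȟ^2 = 0


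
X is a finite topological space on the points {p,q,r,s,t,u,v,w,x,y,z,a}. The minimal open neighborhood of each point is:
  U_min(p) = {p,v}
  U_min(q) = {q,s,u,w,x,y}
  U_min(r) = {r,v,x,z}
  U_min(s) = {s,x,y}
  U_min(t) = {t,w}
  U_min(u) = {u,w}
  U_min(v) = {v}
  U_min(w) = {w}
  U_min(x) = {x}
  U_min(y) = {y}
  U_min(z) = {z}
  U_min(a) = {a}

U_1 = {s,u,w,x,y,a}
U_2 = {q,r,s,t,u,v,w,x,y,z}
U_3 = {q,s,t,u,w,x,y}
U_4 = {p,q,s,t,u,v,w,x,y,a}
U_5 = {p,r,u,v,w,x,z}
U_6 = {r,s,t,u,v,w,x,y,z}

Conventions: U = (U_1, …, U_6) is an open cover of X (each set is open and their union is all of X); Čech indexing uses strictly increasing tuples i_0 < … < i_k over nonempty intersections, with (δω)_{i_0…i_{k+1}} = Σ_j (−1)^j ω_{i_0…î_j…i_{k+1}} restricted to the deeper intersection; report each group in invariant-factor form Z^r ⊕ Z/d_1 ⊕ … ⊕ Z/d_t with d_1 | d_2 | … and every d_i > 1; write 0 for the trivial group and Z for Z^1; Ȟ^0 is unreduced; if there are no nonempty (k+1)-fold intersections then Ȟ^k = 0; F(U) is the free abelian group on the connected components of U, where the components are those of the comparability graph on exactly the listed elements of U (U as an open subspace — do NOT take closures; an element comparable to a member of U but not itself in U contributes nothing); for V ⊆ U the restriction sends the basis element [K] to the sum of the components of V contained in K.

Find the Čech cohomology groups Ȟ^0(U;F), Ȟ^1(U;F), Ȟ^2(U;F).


nonempty overlaps:
  U12={s,u,w,x,y} U13={s,u,w,x,y} U14={s,u,w,x,y,a} U15={u,w,x} U16={s,u,w,x,y} U23={q,s,t,u,w,x,y} U24={q,s,t,u,v,w,x,y} U25={r,u,v,w,x,z} U26={r,s,t,u,v,w,x,y,z} U34={q,s,t,u,w,x,y} U35={u,w,x} U36={s,t,u,w,x,y} U45={p,u,v,w,x} U46={s,t,u,v,w,x,y} U56={r,u,v,w,x,z}
  U123={s,u,w,x,y} U124={s,u,w,x,y} U125={u,w,x} U126={s,u,w,x,y} U134={s,u,w,x,y} U135={u,w,x} U136={s,u,w,x,y} U145={u,w,x} U146={s,u,w,x,y} U156={u,w,x} U234={q,s,t,u,w,x,y} U235={u,w,x} U236={s,t,u,w,x,y} U245={u,v,w,x} U246={s,t,u,v,w,x,y} U256={r,u,v,w,x,z} U345={u,w,x} U346={s,t,u,w,x,y} U356={u,w,x} U456={u,v,w,x}
  U1234={s,u,w,x,y} U1235={u,w,x} U1236={s,u,w,x,y} U1245={u,w,x} U1246={s,u,w,x,y} U1256={u,w,x} U1345={u,w,x} U1346={s,u,w,x,y} U1356={u,w,x} U1456={u,w,x} U2345={u,w,x} U2346={s,t,u,w,x,y} U2356={u,w,x} U2456={u,v,w,x} U3456={u,w,x}
  U12345={u,w,x} U12346={s,u,w,x,y} U12356={u,w,x} U12456={u,w,x} U13456={u,w,x} U23456={u,w,x}
  U123456={u,w,x}
components per intersection:
  U1: {s,x,y} {u,w} {a}
  U2: {q,r,s,t,u,v,w,x,y,z}
  U3: {q,s,t,u,w,x,y}
  U4: {p,v} {q,s,t,u,w,x,y} {a}
  U5: {p,r,v,x,z} {u,w}
  U6: {r,s,v,x,y,z} {t,u,w}
  U12: {s,x,y} {u,w}
  U13: {s,x,y} {u,w}
  U14: {s,x,y} {u,w} {a}
  U15: {u,w} {x}
  U16: {s,x,y} {u,w}
  U23: {q,s,t,u,w,x,y}
  U24: {q,s,t,u,w,x,y} {v}
  U25: {r,v,x,z} {u,w}
  U26: {r,s,v,x,y,z} {t,u,w}
  U34: {q,s,t,u,w,x,y}
  U35: {u,w} {x}
  U36: {s,x,y} {t,u,w}
  U45: {p,v} {u,w} {x}
  U46: {s,x,y} {t,u,w} {v}
  U56: {r,v,x,z} {u,w}
  U123: {s,x,y} {u,w}
  U124: {s,x,y} {u,w}
  U125: {u,w} {x}
  U126: {s,x,y} {u,w}
  U134: {s,x,y} {u,w}
  U135: {u,w} {x}
  U136: {s,x,y} {u,w}
  U145: {u,w} {x}
  U146: {s,x,y} {u,w}
  U156: {u,w} {x}
  U234: {q,s,t,u,w,x,y}
  U235: {u,w} {x}
  U236: {s,x,y} {t,u,w}
  U245: {u,w} {v} {x}
  U246: {s,x,y} {t,u,w} {v}
  U256: {r,v,x,z} {u,w}
  U345: {u,w} {x}
  U346: {s,x,y} {t,u,w}
  U356: {u,w} {x}
  U456: {u,w} {v} {x}
  U1234: {s,x,y} {u,w}
  U1235: {u,w} {x}
  U1236: {s,x,y} {u,w}
  U1245: {u,w} {x}
  U1246: {s,x,y} {u,w}
  U1256: {u,w} {x}
  U1345: {u,w} {x}
  U1346: {s,x,y} {u,w}
  U1356: {u,w} {x}
  U1456: {u,w} {x}
  U2345: {u,w} {x}
  U2346: {s,x,y} {t,u,w}
  U2356: {u,w} {x}
  U2456: {u,w} {v} {x}
  U3456: {u,w} {x}
  U12345: {u,w} {x}
  U12346: {s,x,y} {u,w}
  U12356: {u,w} {x}
  U12456: {u,w} {x}
  U13456: {u,w} {x}
  U23456: {u,w} {x}
  U123456: {u,w} {x}
C dims 12,31,42,31; δ0: rk 10, SNF 1^10; δ1: rk 21, SNF 1^21; δ2: rk 21, SNF 1^21
degree 0: 12−10−0 = 2 → Ȟ^0 ≅ Z^2
degree 1: 31−21−10 = 0 → Ȟ^1 ≅ 0
degree 2: 42−21−21 = 0 → Ȟ^2 ≅ 0

Ȟ^0(U;F) ≅ Z^2; Ȟ^1(U;F) ≅ 0; Ȟ^2(U;F) ≅ 0


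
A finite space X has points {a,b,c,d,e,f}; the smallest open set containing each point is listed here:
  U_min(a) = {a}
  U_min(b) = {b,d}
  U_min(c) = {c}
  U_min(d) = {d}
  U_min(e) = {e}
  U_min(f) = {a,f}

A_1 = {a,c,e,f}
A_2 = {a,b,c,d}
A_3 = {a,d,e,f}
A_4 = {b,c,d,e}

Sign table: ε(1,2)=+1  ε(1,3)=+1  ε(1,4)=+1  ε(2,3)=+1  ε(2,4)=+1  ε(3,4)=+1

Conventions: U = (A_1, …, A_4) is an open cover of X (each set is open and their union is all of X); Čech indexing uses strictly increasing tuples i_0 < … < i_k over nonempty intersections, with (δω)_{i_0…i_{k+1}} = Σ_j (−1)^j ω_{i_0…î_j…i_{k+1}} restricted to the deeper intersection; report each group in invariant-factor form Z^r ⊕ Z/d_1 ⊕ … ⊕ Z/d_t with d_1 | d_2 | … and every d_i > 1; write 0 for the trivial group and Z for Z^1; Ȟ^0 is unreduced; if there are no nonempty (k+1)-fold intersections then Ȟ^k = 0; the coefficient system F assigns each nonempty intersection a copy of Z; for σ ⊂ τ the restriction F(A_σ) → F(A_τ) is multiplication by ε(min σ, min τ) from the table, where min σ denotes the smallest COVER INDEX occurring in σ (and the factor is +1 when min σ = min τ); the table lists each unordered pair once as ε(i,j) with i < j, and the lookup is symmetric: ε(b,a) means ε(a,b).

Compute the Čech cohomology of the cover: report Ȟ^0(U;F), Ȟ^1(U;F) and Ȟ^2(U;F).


nerve of the cover:
  A12={a,c} A13={a,e,f} A14={c,e} A23={a,d} A24={b,c,d} A34={d,e}
  A123={a} A124={c} A134={e} A234={d}
C dims 4,6,4; δ0: rk 3, SNF 1^3; δ1: rk 3, SNF 1^3
Ȟ^0 = (4 − 3) − 0 = 1, so Ȟ^0 ≅ Z
Ȟ^1 = (6 − 3) − 3 = 0, so Ȟ^1 ≅ 0
Ȟ^2 = (4 − 0) − 3 = 1, so Ȟ^2 ≅ Z

Ȟ^0 = Z,  Ȟ^1 = 0,  Ȟ^2 = Z


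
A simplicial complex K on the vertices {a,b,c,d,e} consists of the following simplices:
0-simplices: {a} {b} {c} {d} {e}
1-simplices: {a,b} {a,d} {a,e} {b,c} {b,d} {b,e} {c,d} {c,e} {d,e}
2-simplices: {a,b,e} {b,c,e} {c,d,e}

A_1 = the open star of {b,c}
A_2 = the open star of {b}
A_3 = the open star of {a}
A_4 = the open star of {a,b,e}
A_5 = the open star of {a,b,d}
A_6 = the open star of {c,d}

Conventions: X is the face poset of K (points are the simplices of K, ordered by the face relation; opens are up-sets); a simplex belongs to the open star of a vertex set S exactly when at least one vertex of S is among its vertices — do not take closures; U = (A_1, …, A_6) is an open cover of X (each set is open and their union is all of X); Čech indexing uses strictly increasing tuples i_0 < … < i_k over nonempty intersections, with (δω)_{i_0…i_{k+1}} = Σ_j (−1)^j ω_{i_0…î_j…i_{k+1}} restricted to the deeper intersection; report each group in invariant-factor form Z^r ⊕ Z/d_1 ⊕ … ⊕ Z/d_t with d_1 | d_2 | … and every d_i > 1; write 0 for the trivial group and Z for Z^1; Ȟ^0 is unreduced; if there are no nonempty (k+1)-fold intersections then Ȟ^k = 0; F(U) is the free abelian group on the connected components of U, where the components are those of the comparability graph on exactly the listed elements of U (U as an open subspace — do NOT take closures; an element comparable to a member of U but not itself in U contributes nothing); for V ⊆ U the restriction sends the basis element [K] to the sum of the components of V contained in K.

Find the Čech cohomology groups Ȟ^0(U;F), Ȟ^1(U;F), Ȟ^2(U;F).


nonempty intersections:
  A1={{b},{c},{a,b},{b,c},{b,d},{b,e},{c,d},{c,e},{a,b,e},{b,c,e},{c,d,e}} A2={{b},{a,b},{b,c},{b,d},{b,e},{a,b,e},{b,c,e}} A3={{a},{a,b},{a,d},{a,e},{a,b,e}} A4={{a},{b},{e},{a,b},{a,d},{a,e},{b,c},{b,d},{b,e},{c,e},{d,e},{a,b,e},{b,c,e},{c,d,e}} A5={{a},{b},{d},{a,b},{a,d},{a,e},{b,c},{b,d},{b,e},{c,d},{d,e},{a,b,e},{b,c,e},{c,d,e}} A6={{c},{d},{a,d},{b,c},{b,d},{c,d},{c,e},{d,e},{b,c,e},{c,d,e}}
  A12={{b},{a,b},{b,c},{b,d},{b,e},{a,b,e},{b,c,e}} A13={{a,b},{a,b,e}} A14={{b},{a,b},{b,c},{b,d},{b,e},{c,e},{a,b,e},{b,c,e},{c,d,e}} A15={{b},{a,b},{b,c},{b,d},{b,e},{c,d},{a,b,e},{b,c,e},{c,d,e}} A16={{c},{b,c},{b,d},{c,d},{c,e},{b,c,e},{c,d,e}} A23={{a,b},{a,b,e}} A24={{b},{a,b},{b,c},{b,d},{b,e},{a,b,e},{b,c,e}} A25={{b},{a,b},{b,c},{b,d},{b,e},{a,b,e},{b,c,e}} A26={{b,c},{b,d},{b,c,e}} A34={{a},{a,b},{a,d},{a,e},{a,b,e}} A35={{a},{a,b},{a,d},{a,e},{a,b,e}} A36={{a,d}} A45={{a},{b},{a,b},{a,d},{a,e},{b,c},{b,d},{b,e},{d,e},{a,b,e},{b,c,e},{c,d,e}} A46={{a,d},{b,c},{b,d},{c,e},{d,e},{b,c,e},{c,d,e}} A56={{d},{a,d},{b,c},{b,d},{c,d},{d,e},{b,c,e},{c,d,e}}
  A123={{a,b},{a,b,e}} A124={{b},{a,b},{b,c},{b,d},{b,e},{a,b,e},{b,c,e}} A125={{b},{a,b},{b,c},{b,d},{b,e},{a,b,e},{b,c,e}} A126={{b,c},{b,d},{b,c,e}} A134={{a,b},{a,b,e}} A135={{a,b},{a,b,e}} A145={{b},{a,b},{b,c},{b,d},{b,e},{a,b,e},{b,c,e},{c,d,e}} A146={{b,c},{b,d},{c,e},{b,c,e},{c,d,e}} A156={{b,c},{b,d},{c,d},{b,c,e},{c,d,e}} A234={{a,b},{a,b,e}} A235={{a,b},{a,b,e}} A245={{b},{a,b},{b,c},{b,d},{b,e},{a,b,e},{b,c,e}} A246={{b,c},{b,d},{b,c,e}} A256={{b,c},{b,d},{b,c,e}} A345={{a},{a,b},{a,d},{a,e},{a,b,e}} A346={{a,d}} A356={{a,d}} A456={{a,d},{b,c},{b,d},{d,e},{b,c,e},{c,d,e}}
  A1234={{a,b},{a,b,e}} A1235={{a,b},{a,b,e}} A1245={{b},{a,b},{b,c},{b,d},{b,e},{a,b,e},{b,c,e}} A1246={{b,c},{b,d},{b,c,e}} A1256={{b,c},{b,d},{b,c,e}} A1345={{a,b},{a,b,e}} A1456={{b,c},{b,d},{b,c,e},{c,d,e}} A2345={{a,b},{a,b,e}} A2456={{b,c},{b,d},{b,c,e}} A3456={{a,d}}
  A12345={{a,b},{a,b,e}} A12456={{b,c},{b,d},{b,c,e}}
components per intersection:
  A1: {{b},{c},{a,b},{b,c},{b,d},{b,e},{c,d},{c,e},{a,b,e},{b,c,e},{c,d,e}}
  A2: {{b},{a,b},{b,c},{b,d},{b,e},{a,b,e},{b,c,e}}
  A3: {{a},{a,b},{a,d},{a,e},{a,b,e}}
  A4: {{a},{b},{e},{a,b},{a,d},{a,e},{b,c},{b,d},{b,e},{c,e},{d,e},{a,b,e},{b,c,e},{c,d,e}}
  A5: {{a},{b},{d},{a,b},{a,d},{a,e},{b,c},{b,d},{b,e},{c,d},{d,e},{a,b,e},{b,c,e},{c,d,e}}
  A6: {{c},{d},{a,d},{b,c},{b,d},{c,d},{c,e},{d,e},{b,c,e},{c,d,e}}
  A12: {{b},{a,b},{b,c},{b,d},{b,e},{a,b,e},{b,c,e}}
  A13: {{a,b},{a,b,e}}
  A14: {{b},{a,b},{b,c},{b,d},{b,e},{c,e},{a,b,e},{b,c,e},{c,d,e}}
  A15: {{b},{a,b},{b,c},{b,d},{b,e},{a,b,e},{b,c,e}} {{c,d},{c,d,e}}
  A16: {{c},{b,c},{c,d},{c,e},{b,c,e},{c,d,e}} {{b,d}}
  A23: {{a,b},{a,b,e}}
  A24: {{b},{a,b},{b,c},{b,d},{b,e},{a,b,e},{b,c,e}}
  A25: {{b},{a,b},{b,c},{b,d},{b,e},{a,b,e},{b,c,e}}
  A26: {{b,c},{b,c,e}} {{b,d}}
  A34: {{a},{a,b},{a,d},{a,e},{a,b,e}}
  A35: {{a},{a,b},{a,d},{a,e},{a,b,e}}
  A36: {{a,d}}
  A45: {{a},{b},{a,b},{a,d},{a,e},{b,c},{b,d},{b,e},{a,b,e},{b,c,e}} {{d,e},{c,d,e}}
  A46: {{a,d}} {{b,c},{c,e},{d,e},{b,c,e},{c,d,e}} {{b,d}}
  A56: {{d},{a,d},{b,d},{c,d},{d,e},{c,d,e}} {{b,c},{b,c,e}}
  A123: {{a,b},{a,b,e}}
  A124: {{b},{a,b},{b,c},{b,d},{b,e},{a,b,e},{b,c,e}}
  A125: {{b},{a,b},{b,c},{b,d},{b,e},{a,b,e},{b,c,e}}
  A126: {{b,c},{b,c,e}} {{b,d}}
  A134: {{a,b},{a,b,e}}
  A135: {{a,b},{a,b,e}}
  A145: {{b},{a,b},{b,c},{b,d},{b,e},{a,b,e},{b,c,e}} {{c,d,e}}
  A146: {{b,c},{c,e},{b,c,e},{c,d,e}} {{b,d}}
  A156: {{b,c},{b,c,e}} {{b,d}} {{c,d},{c,d,e}}
  A234: {{a,b},{a,b,e}}
  A235: {{a,b},{a,b,e}}
  A245: {{b},{a,b},{b,c},{b,d},{b,e},{a,b,e},{b,c,e}}
  A246: {{b,c},{b,c,e}} {{b,d}}
  A256: {{b,c},{b,c,e}} {{b,d}}
  A345: {{a},{a,b},{a,d},{a,e},{a,b,e}}
  A346: {{a,d}}
  A356: {{a,d}}
  A456: {{a,d}} {{b,c},{b,c,e}} {{b,d}} {{d,e},{c,d,e}}
  A1234: {{a,b},{a,b,e}}
  A1235: {{a,b},{a,b,e}}
  A1245: {{b},{a,b},{b,c},{b,d},{b,e},{a,b,e},{b,c,e}}
  A1246: {{b,c},{b,c,e}} {{b,d}}
  A1256: {{b,c},{b,c,e}} {{b,d}}
  A1345: {{a,b},{a,b,e}}
  A1456: {{b,c},{b,c,e}} {{b,d}} {{c,d,e}}
  A2345: {{a,b},{a,b,e}}
  A2456: {{b,c},{b,c,e}} {{b,d}}
  A3456: {{a,d}}
  A12345: {{a,b},{a,b,e}}
  A12456: {{b,c},{b,c,e}} {{b,d}}
C dims 6,22,28,15; δ0: rk 5, SNF 1^5; δ1: rk 16, SNF 1^16; δ2: rk 12, SNF 1^12
Ȟ^0: (6−5)−0=1 ⇒ Z
Ȟ^1: (22−16)−5=1 ⇒ Z
Ȟ^2: (28−12)−16=0 ⇒ 0

Ȟ^0(U;F) ≅ Z; Ȟ^1(U;F) ≅ Z; Ȟ^2(U;F) ≅ 0


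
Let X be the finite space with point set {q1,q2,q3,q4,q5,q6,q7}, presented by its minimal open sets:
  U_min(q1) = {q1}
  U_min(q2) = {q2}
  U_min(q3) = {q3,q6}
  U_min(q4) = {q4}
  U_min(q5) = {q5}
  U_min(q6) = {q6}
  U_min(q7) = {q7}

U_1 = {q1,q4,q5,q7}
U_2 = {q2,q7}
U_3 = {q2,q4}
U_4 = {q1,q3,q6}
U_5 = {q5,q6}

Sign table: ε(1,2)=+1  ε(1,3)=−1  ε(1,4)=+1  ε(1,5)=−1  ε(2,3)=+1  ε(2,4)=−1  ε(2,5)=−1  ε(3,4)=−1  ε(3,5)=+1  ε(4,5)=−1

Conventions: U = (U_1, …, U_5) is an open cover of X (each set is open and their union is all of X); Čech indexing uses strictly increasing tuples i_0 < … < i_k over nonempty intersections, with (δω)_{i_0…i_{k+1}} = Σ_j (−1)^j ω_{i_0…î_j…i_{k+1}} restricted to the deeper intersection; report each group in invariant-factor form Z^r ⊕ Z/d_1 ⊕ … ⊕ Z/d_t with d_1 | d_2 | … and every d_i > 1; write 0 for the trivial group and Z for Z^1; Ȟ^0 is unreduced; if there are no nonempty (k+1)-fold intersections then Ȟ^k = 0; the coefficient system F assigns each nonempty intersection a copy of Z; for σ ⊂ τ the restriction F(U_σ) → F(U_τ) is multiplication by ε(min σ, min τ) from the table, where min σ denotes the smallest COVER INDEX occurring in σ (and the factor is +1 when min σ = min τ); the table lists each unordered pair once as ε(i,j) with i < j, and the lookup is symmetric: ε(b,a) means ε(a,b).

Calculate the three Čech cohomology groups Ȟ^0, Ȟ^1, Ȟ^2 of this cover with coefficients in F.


nerve simplices:
  U12={q7} U13={q4} U14={q1} U15={q5} U23={q2} U45={q6}
C dims 5,6; δ0: rk 5, SNF 1^4·2
degree 0: 5−5−0 = 0 → Ȟ^0 ≅ 0
degree 1: 6−0−5 = 1 plus torsion [2] → Ȟ^1 ≅ Z ⊕ Z/2
degree 2: 0−0−0 = 0 → Ȟ^2 ≅ 0

Ȟ^0 ≅ 0,  Ȟ^1 ≅ Z ⊕ Z/2,  Ȟ^2 ≅ 0


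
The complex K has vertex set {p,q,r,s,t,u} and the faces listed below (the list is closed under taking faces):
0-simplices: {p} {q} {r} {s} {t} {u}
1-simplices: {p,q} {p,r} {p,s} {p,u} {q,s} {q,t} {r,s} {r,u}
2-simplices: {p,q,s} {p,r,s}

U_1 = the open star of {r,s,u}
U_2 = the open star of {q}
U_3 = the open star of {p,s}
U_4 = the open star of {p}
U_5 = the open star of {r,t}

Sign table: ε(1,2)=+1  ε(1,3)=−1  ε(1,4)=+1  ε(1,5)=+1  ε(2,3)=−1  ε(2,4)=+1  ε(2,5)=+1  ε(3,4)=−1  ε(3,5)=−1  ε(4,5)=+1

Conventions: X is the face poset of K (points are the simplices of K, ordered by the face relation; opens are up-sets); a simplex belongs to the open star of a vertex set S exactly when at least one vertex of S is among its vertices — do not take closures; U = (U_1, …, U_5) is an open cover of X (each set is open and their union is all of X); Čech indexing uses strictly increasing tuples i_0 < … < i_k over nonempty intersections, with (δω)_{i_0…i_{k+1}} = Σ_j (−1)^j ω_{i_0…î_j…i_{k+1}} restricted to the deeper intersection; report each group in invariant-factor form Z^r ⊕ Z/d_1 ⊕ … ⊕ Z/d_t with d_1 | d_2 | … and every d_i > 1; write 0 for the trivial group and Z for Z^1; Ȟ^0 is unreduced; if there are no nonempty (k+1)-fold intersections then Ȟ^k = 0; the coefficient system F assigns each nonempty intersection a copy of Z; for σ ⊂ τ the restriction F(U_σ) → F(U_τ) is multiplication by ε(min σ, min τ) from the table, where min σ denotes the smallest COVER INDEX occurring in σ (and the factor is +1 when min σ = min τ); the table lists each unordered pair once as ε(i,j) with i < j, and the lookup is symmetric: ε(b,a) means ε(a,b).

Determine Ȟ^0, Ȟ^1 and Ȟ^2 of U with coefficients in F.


Ȟ^0 ≅ Z,  Ȟ^1 ≅ Z,  Ȟ^2 ≅ 0

nerve of the cover:
  U1={{r},{s},{u},{p,r},{p,s},{p,u},{q,s},{r,s},{r,u},{p,q,s},{p,r,s}} U2={{q},{p,q},{q,s},{q,t},{p,q,s}} U3={{p},{s},{p,q},{p,r},{p,s},{p,u},{q,s},{r,s},{p,q,s},{p,r,s}} U4={{p},{p,q},{p,r},{p,s},{p,u},{p,q,s},{p,r,s}} U5={{r},{t},{p,r},{q,t},{r,s},{r,u},{p,r,s}}
  U12={{q,s},{p,q,s}} U13={{s},{p,r},{p,s},{p,u},{q,s},{r,s},{p,q,s},{p,r,s}} U14={{p,r},{p,s},{p,u},{p,q,s},{p,r,s}} U15={{r},{p,r},{r,s},{r,u},{p,r,s}} U23={{p,q},{q,s},{p,q,s}} U24={{p,q},{p,q,s}} U25={{q,t}} U34={{p},{p,q},{p,r},{p,s},{p,u},{p,q,s},{p,r,s}} U35={{p,r},{r,s},{p,r,s}} U45={{p,r},{p,r,s}}
  U123={{q,s},{p,q,s}} U124={{p,q,s}} U134={{p,r},{p,s},{p,u},{p,q,s},{p,r,s}} U135={{p,r},{r,s},{p,r,s}} U145={{p,r},{p,r,s}} U234={{p,q},{p,q,s}} U345={{p,r},{p,r,s}}
  U1234={{p,q,s}} U1345={{p,r},{p,r,s}}
C dims 5,10,7,2; δ0: rk 4, SNF 1^4; δ1: rk 5, SNF 1^5; δ2: rk 2, SNF 1^2
Ȟ^0 = (5 − 4) − 0 = 1, so Ȟ^0 ≅ Z
Ȟ^1 = (10 − 5) − 4 = 1, so Ȟ^1 ≅ Z
Ȟ^2 = (7 − 2) − 5 = 0, so Ȟ^2 ≅ 0


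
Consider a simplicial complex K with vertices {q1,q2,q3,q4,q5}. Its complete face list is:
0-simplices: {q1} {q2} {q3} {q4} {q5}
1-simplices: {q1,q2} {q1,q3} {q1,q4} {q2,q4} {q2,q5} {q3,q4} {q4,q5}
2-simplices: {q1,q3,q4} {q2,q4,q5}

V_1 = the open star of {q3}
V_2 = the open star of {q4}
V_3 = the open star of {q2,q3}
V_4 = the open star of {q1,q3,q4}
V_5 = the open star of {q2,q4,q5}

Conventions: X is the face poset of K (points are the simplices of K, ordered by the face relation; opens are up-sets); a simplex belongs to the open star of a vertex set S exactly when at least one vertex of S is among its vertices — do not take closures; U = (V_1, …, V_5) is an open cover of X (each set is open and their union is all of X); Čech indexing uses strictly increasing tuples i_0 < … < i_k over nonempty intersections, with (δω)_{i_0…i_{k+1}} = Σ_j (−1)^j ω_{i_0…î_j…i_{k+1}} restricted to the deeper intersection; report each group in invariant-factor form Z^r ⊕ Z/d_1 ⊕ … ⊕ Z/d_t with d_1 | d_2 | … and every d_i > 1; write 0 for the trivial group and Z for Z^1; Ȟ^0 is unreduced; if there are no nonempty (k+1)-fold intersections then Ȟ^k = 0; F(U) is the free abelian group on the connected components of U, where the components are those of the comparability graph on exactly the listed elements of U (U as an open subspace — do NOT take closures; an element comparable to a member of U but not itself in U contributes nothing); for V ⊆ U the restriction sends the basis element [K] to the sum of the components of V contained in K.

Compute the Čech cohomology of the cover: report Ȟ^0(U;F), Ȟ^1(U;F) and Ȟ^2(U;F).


Ȟ^0 ≅ Z, Ȟ^1 ≅ Z and Ȟ^2 ≅ 0

cover nerve:
  V1={{q3},{q1,q3},{q3,q4},{q1,q3,q4}} V2={{q4},{q1,q4},{q2,q4},{q3,q4},{q4,q5},{q1,q3,q4},{q2,q4,q5}} V3={{q2},{q3},{q1,q2},{q1,q3},{q2,q4},{q2,q5},{q3,q4},{q1,q3,q4},{q2,q4,q5}} V4={{q1},{q3},{q4},{q1,q2},{q1,q3},{q1,q4},{q2,q4},{q3,q4},{q4,q5},{q1,q3,q4},{q2,q4,q5}} V5={{q2},{q4},{q5},{q1,q2},{q1,q4},{q2,q4},{q2,q5},{q3,q4},{q4,q5},{q1,q3,q4},{q2,q4,q5}}
  V12={{q3,q4},{q1,q3,q4}} V13={{q3},{q1,q3},{q3,q4},{q1,q3,q4}} V14={{q3},{q1,q3},{q3,q4},{q1,q3,q4}} V15={{q3,q4},{q1,q3,q4}} V23={{q2,q4},{q3,q4},{q1,q3,q4},{q2,q4,q5}} V24={{q4},{q1,q4},{q2,q4},{q3,q4},{q4,q5},{q1,q3,q4},{q2,q4,q5}} V25={{q4},{q1,q4},{q2,q4},{q3,q4},{q4,q5},{q1,q3,q4},{q2,q4,q5}} V34={{q3},{q1,q2},{q1,q3},{q2,q4},{q3,q4},{q1,q3,q4},{q2,q4,q5}} V35={{q2},{q1,q2},{q2,q4},{q2,q5},{q3,q4},{q1,q3,q4},{q2,q4,q5}} V45={{q4},{q1,q2},{q1,q4},{q2,q4},{q3,q4},{q4,q5},{q1,q3,q4},{q2,q4,q5}}
  V123={{q3,q4},{q1,q3,q4}} V124={{q3,q4},{q1,q3,q4}} V125={{q3,q4},{q1,q3,q4}} V134={{q3},{q1,q3},{q3,q4},{q1,q3,q4}} V135={{q3,q4},{q1,q3,q4}} V145={{q3,q4},{q1,q3,q4}} V234={{q2,q4},{q3,q4},{q1,q3,q4},{q2,q4,q5}} V235={{q2,q4},{q3,q4},{q1,q3,q4},{q2,q4,q5}} V245={{q4},{q1,q4},{q2,q4},{q3,q4},{q4,q5},{q1,q3,q4},{q2,q4,q5}} V345={{q1,q2},{q2,q4},{q3,q4},{q1,q3,q4},{q2,q4,q5}}
  V1234={{q3,q4},{q1,q3,q4}} V1235={{q3,q4},{q1,q3,q4}} V1245={{q3,q4},{q1,q3,q4}} V1345={{q3,q4},{q1,q3,q4}} V2345={{q2,q4},{q3,q4},{q1,q3,q4},{q2,q4,q5}}
  V12345={{q3,q4},{q1,q3,q4}}
components per intersection:
  V1: {{q3},{q1,q3},{q3,q4},{q1,q3,q4}}
  V2: {{q4},{q1,q4},{q2,q4},{q3,q4},{q4,q5},{q1,q3,q4},{q2,q4,q5}}
  V3: {{q2},{q1,q2},{q2,q4},{q2,q5},{q2,q4,q5}} {{q3},{q1,q3},{q3,q4},{q1,q3,q4}}
  V4: {{q1},{q3},{q4},{q1,q2},{q1,q3},{q1,q4},{q2,q4},{q3,q4},{q4,q5},{q1,q3,q4},{q2,q4,q5}}
  V5: {{q2},{q4},{q5},{q1,q2},{q1,q4},{q2,q4},{q2,q5},{q3,q4},{q4,q5},{q1,q3,q4},{q2,q4,q5}}
  V12: {{q3,q4},{q1,q3,q4}}
  V13: {{q3},{q1,q3},{q3,q4},{q1,q3,q4}}
  V14: {{q3},{q1,q3},{q3,q4},{q1,q3,q4}}
  V15: {{q3,q4},{q1,q3,q4}}
  V23: {{q2,q4},{q2,q4,q5}} {{q3,q4},{q1,q3,q4}}
  V24: {{q4},{q1,q4},{q2,q4},{q3,q4},{q4,q5},{q1,q3,q4},{q2,q4,q5}}
  V25: {{q4},{q1,q4},{q2,q4},{q3,q4},{q4,q5},{q1,q3,q4},{q2,q4,q5}}
  V34: {{q3},{q1,q3},{q3,q4},{q1,q3,q4}} {{q1,q2}} {{q2,q4},{q2,q4,q5}}
  V35: {{q2},{q1,q2},{q2,q4},{q2,q5},{q2,q4,q5}} {{q3,q4},{q1,q3,q4}}
  V45: {{q4},{q1,q4},{q2,q4},{q3,q4},{q4,q5},{q1,q3,q4},{q2,q4,q5}} {{q1,q2}}
  V123: {{q3,q4},{q1,q3,q4}}
  V124: {{q3,q4},{q1,q3,q4}}
  V125: {{q3,q4},{q1,q3,q4}}
  V134: {{q3},{q1,q3},{q3,q4},{q1,q3,q4}}
  V135: {{q3,q4},{q1,q3,q4}}
  V145: {{q3,q4},{q1,q3,q4}}
  V234: {{q2,q4},{q2,q4,q5}} {{q3,q4},{q1,q3,q4}}
  V235: {{q2,q4},{q2,q4,q5}} {{q3,q4},{q1,q3,q4}}
  V245: {{q4},{q1,q4},{q2,q4},{q3,q4},{q4,q5},{q1,q3,q4},{q2,q4,q5}}
  V345: {{q1,q2}} {{q2,q4},{q2,q4,q5}} {{q3,q4},{q1,q3,q4}}
  V1234: {{q3,q4},{q1,q3,q4}}
  V1235: {{q3,q4},{q1,q3,q4}}
  V1245: {{q3,q4},{q1,q3,q4}}
  V1345: {{q3,q4},{q1,q3,q4}}
  V2345: {{q2,q4},{q2,q4,q5}} {{q3,q4},{q1,q3,q4}}
  V12345: {{q3,q4},{q1,q3,q4}}
C dims 6,15,14,6; δ0: rk 5, SNF 1^5; δ1: rk 9, SNF 1^9; δ2: rk 5, SNF 1^5
Ȟ^0: (6−5)−0=1 ⇒ Z
Ȟ^1: (15−9)−5=1 ⇒ Z
Ȟ^2: (14−5)−9=0 ⇒ 0


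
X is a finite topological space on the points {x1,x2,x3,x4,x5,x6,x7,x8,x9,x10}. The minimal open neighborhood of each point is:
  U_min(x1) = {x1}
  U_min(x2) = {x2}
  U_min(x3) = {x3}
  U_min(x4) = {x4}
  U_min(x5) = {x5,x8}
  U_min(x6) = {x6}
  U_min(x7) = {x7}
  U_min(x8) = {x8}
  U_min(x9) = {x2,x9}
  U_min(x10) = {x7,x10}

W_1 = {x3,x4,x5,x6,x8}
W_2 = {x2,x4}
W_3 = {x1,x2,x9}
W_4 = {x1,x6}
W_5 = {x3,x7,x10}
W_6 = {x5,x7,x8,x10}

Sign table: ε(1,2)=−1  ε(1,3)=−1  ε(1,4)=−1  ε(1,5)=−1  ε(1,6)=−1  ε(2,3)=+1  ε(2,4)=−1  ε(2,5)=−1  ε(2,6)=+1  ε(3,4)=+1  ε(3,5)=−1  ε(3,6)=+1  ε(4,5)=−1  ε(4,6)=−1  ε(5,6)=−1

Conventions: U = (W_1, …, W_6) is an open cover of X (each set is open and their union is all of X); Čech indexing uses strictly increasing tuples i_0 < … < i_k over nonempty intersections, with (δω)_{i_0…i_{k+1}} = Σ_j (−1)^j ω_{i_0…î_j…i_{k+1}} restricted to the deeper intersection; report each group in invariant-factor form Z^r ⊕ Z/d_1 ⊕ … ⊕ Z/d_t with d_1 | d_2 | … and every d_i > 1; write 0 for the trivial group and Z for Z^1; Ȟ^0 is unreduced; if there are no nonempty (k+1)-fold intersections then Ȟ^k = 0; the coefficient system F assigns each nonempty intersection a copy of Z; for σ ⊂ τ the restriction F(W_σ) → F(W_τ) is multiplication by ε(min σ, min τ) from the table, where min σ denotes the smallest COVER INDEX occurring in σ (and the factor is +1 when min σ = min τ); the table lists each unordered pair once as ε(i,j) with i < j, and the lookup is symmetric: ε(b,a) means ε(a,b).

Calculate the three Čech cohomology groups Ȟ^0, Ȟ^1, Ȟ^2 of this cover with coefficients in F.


nonempty overlaps:
  W12={x4} W14={x6} W15={x3} W16={x5,x8} W23={x2} W34={x1} W56={x7,x10}
C dims 6,7; δ0: rk 6, SNF 1^5·2
degree 0: 6−6−0 = 0 → Ȟ^0 ≅ 0
degree 1: 7−0−6 = 1 plus torsion [2] → Ȟ^1 ≅ Z ⊕ Z/2
degree 2: 0−0−0 = 0 → Ȟ^2 ≅ 0

Ȟ^0(U;F) ≅ 0, Ȟ^1(U;F) ≅ Z ⊕ Z/2, Ȟ^2(U;F) ≅ 0
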